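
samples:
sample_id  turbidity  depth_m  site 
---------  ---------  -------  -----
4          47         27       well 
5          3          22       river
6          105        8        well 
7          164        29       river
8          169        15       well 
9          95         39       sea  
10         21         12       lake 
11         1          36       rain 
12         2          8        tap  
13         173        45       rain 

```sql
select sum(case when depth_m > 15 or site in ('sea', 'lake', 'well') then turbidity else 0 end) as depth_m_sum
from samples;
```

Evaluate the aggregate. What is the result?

sample_id=4: ✓ → 47
sample_id=5: ✓ → 3
sample_id=6: ✓ → 105
sample_id=7: ✓ → 164
sample_id=8: ✓ → 169
sample_id=9: ✓ → 95
sample_id=10: ✓ → 21
sample_id=11: ✓ → 1
sample_id=12: ✗
sample_id=13: ✓ → 173
depth_m_sum = 47 + 3 + 105 + 164 + 169 + 95 + 21 + 1 + 173 = 778

778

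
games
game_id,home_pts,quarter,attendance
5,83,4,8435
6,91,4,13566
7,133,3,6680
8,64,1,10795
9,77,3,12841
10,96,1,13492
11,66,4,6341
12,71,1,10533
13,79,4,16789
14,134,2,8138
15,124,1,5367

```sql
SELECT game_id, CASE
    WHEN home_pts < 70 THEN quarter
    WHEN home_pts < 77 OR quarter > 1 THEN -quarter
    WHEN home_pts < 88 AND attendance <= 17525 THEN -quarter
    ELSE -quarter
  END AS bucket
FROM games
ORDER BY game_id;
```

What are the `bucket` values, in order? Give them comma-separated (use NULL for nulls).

-4, -4, -3, 1, -3, -1, 4, -1, -4, -2, -1

game_id=5: home_pts < 77 OR quarter > 1 → -4
game_id=6: home_pts < 77 OR quarter > 1 → -4
game_id=7: home_pts < 77 OR quarter > 1 → -3
game_id=8: home_pts < 70 → 1
game_id=9: home_pts < 77 OR quarter > 1 → -3
game_id=10: ELSE → -1
game_id=11: home_pts < 70 → 4
game_id=12: home_pts < 77 OR quarter > 1 → -1
game_id=13: home_pts < 77 OR quarter > 1 → -4
game_id=14: home_pts < 77 OR quarter > 1 → -2
game_id=15: ELSE → -1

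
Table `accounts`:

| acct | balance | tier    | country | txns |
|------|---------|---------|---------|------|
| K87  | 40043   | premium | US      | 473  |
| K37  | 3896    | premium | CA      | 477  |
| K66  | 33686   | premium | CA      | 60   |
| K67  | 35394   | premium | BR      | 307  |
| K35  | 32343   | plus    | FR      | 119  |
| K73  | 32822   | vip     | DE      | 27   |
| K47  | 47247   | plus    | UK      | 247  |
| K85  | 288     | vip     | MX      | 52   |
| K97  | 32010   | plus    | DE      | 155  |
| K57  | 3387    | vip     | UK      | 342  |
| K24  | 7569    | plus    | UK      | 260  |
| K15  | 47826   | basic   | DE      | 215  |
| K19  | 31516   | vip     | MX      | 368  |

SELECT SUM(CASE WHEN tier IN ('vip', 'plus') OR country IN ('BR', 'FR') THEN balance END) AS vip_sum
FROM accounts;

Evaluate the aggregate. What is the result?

222576

acct=K87: ✗
acct=K37: ✗
acct=K66: ✗
acct=K67: ✓ → 35394
acct=K35: ✓ → 32343
acct=K73: ✓ → 32822
acct=K47: ✓ → 47247
acct=K85: ✓ → 288
acct=K97: ✓ → 32010
acct=K57: ✓ → 3387
acct=K24: ✓ → 7569
acct=K15: ✗
acct=K19: ✓ → 31516
vip_sum = 35394 + 32343 + 32822 + 47247 + 288 + 32010 + 3387 + 7569 + 31516 = 222576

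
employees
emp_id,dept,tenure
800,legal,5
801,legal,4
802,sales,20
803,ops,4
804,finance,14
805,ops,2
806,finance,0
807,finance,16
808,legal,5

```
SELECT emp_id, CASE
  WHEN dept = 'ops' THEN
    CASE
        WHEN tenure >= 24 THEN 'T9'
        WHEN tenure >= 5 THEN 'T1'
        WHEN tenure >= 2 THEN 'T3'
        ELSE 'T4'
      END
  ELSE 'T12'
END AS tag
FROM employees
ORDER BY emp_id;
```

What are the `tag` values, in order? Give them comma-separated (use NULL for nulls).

T12, T12, T12, T3, T12, T3, T12, T12, T12

emp_id=800: dept='legal' → outer ELSE → T12
emp_id=801: dept='legal' → outer ELSE → T12
emp_id=802: dept='sales' → outer ELSE → T12
emp_id=803: dept='ops' → inner[tenure >= 2] → T3
emp_id=804: dept='finance' → outer ELSE → T12
emp_id=805: dept='ops' → inner[tenure >= 2] → T3
emp_id=806: dept='finance' → outer ELSE → T12
emp_id=807: dept='finance' → outer ELSE → T12
emp_id=808: dept='legal' → outer ELSE → T12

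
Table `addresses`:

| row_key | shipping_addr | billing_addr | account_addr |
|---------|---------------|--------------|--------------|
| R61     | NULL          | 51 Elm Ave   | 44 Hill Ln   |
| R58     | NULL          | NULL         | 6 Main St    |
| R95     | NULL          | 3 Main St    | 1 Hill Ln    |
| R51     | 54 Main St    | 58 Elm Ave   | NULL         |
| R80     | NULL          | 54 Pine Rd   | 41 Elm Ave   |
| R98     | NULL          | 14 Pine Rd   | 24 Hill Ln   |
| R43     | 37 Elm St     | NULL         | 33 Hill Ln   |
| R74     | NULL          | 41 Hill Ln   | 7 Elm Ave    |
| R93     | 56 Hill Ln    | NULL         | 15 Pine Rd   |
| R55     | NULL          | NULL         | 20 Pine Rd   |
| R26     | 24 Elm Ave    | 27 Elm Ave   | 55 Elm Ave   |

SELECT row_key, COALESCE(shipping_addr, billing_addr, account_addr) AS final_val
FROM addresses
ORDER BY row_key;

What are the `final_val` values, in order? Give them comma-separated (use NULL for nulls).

row_key=R26: shipping_addr=24 Elm Ave → 24 Elm Ave
row_key=R43: shipping_addr=37 Elm St → 37 Elm St
row_key=R51: shipping_addr=54 Main St → 54 Main St
row_key=R55: shipping_addr=NULL, billing_addr=NULL, account_addr=20 Pine Rd → 20 Pine Rd
row_key=R58: shipping_addr=NULL, billing_addr=NULL, account_addr=6 Main St → 6 Main St
row_key=R61: shipping_addr=NULL, billing_addr=51 Elm Ave → 51 Elm Ave
row_key=R74: shipping_addr=NULL, billing_addr=41 Hill Ln → 41 Hill Ln
row_key=R80: shipping_addr=NULL, billing_addr=54 Pine Rd → 54 Pine Rd
row_key=R93: shipping_addr=56 Hill Ln → 56 Hill Ln
row_key=R95: shipping_addr=NULL, billing_addr=3 Main St → 3 Main St
row_key=R98: shipping_addr=NULL, billing_addr=14 Pine Rd → 14 Pine Rd

24 Elm Ave, 37 Elm St, 54 Main St, 20 Pine Rd, 6 Main St, 51 Elm Ave, 41 Hill Ln, 54 Pine Rd, 56 Hill Ln, 3 Main St, 14 Pine Rd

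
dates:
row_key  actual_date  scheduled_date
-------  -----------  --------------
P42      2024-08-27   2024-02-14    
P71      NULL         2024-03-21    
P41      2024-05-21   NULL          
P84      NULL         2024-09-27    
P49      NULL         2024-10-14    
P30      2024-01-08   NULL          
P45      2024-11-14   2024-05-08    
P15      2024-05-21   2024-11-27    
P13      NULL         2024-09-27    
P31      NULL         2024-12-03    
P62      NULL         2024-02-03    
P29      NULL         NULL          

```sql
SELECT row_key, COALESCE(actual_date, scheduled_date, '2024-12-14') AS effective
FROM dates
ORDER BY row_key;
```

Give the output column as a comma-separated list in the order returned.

row_key=P13: actual_date=NULL, scheduled_date=2024-09-27 → 2024-09-27
row_key=P15: actual_date=2024-05-21 → 2024-05-21
row_key=P29: actual_date=NULL, scheduled_date=NULL, → literal 2024-12-14 → 2024-12-14
row_key=P30: actual_date=2024-01-08 → 2024-01-08
row_key=P31: actual_date=NULL, scheduled_date=2024-12-03 → 2024-12-03
row_key=P41: actual_date=2024-05-21 → 2024-05-21
row_key=P42: actual_date=2024-08-27 → 2024-08-27
row_key=P45: actual_date=2024-11-14 → 2024-11-14
row_key=P49: actual_date=NULL, scheduled_date=2024-10-14 → 2024-10-14
row_key=P62: actual_date=NULL, scheduled_date=2024-02-03 → 2024-02-03
row_key=P71: actual_date=NULL, scheduled_date=2024-03-21 → 2024-03-21
row_key=P84: actual_date=NULL, scheduled_date=2024-09-27 → 2024-09-27

2024-09-27, 2024-05-21, 2024-12-14, 2024-01-08, 2024-12-03, 2024-05-21, 2024-08-27, 2024-11-14, 2024-10-14, 2024-02-03, 2024-03-21, 2024-09-27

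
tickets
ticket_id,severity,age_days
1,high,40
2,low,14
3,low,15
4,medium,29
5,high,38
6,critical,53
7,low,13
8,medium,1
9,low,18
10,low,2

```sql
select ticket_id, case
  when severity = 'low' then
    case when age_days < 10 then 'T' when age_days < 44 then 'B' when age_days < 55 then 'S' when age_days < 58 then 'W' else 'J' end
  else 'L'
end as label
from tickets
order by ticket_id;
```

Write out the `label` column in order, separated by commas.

ticket_id=1: severity='high' → outer ELSE → L
ticket_id=2: severity='low' → inner[age_days < 44] → B
ticket_id=3: severity='low' → inner[age_days < 44] → B
ticket_id=4: severity='medium' → outer ELSE → L
ticket_id=5: severity='high' → outer ELSE → L
ticket_id=6: severity='critical' → outer ELSE → L
ticket_id=7: severity='low' → inner[age_days < 44] → B
ticket_id=8: severity='medium' → outer ELSE → L
ticket_id=9: severity='low' → inner[age_days < 44] → B
ticket_id=10: severity='low' → inner[age_days < 10] → T

L, B, B, L, L, L, B, L, B, T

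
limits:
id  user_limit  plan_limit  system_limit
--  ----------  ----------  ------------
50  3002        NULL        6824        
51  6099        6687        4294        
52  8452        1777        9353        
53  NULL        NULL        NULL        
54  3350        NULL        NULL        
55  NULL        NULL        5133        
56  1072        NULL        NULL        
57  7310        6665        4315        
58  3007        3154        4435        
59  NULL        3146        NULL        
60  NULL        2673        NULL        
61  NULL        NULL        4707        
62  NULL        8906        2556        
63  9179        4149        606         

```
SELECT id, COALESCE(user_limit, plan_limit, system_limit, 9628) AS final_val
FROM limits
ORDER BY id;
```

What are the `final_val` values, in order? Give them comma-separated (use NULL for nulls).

3002, 6099, 8452, 9628, 3350, 5133, 1072, 7310, 3007, 3146, 2673, 4707, 8906, 9179

id=50: user_limit=3002 → 3002
id=51: user_limit=6099 → 6099
id=52: user_limit=8452 → 8452
id=53: user_limit=NULL, plan_limit=NULL, system_limit=NULL, → literal 9628 → 9628
id=54: user_limit=3350 → 3350
id=55: user_limit=NULL, plan_limit=NULL, system_limit=5133 → 5133
id=56: user_limit=1072 → 1072
id=57: user_limit=7310 → 7310
id=58: user_limit=3007 → 3007
id=59: user_limit=NULL, plan_limit=3146 → 3146
id=60: user_limit=NULL, plan_limit=2673 → 2673
id=61: user_limit=NULL, plan_limit=NULL, system_limit=4707 → 4707
id=62: user_limit=NULL, plan_limit=8906 → 8906
id=63: user_limit=9179 → 9179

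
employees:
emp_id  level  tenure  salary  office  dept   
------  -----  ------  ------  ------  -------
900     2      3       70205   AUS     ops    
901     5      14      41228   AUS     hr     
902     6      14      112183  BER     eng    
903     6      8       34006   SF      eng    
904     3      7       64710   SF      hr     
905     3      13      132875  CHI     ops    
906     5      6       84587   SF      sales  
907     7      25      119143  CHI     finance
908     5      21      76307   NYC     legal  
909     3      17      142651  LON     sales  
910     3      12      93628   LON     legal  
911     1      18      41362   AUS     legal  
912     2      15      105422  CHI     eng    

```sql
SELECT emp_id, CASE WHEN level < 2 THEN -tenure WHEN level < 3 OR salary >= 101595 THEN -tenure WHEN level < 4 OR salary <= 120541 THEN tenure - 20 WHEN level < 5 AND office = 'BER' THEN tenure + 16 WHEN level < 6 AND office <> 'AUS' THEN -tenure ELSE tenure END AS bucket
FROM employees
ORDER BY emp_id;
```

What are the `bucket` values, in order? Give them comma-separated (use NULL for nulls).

-3, -6, -14, -12, -13, -13, -14, -25, 1, -17, -8, -18, -15

emp_id=900: level < 3 OR salary >= 101595 → -3
emp_id=901: level < 4 OR salary <= 120541 → -6
emp_id=902: level < 3 OR salary >= 101595 → -14
emp_id=903: level < 4 OR salary <= 120541 → -12
emp_id=904: level < 4 OR salary <= 120541 → -13
emp_id=905: level < 3 OR salary >= 101595 → -13
emp_id=906: level < 4 OR salary <= 120541 → -14
emp_id=907: level < 3 OR salary >= 101595 → -25
emp_id=908: level < 4 OR salary <= 120541 → 1
emp_id=909: level < 3 OR salary >= 101595 → -17
emp_id=910: level < 4 OR salary <= 120541 → -8
emp_id=911: level < 2 → -18
emp_id=912: level < 3 OR salary >= 101595 → -15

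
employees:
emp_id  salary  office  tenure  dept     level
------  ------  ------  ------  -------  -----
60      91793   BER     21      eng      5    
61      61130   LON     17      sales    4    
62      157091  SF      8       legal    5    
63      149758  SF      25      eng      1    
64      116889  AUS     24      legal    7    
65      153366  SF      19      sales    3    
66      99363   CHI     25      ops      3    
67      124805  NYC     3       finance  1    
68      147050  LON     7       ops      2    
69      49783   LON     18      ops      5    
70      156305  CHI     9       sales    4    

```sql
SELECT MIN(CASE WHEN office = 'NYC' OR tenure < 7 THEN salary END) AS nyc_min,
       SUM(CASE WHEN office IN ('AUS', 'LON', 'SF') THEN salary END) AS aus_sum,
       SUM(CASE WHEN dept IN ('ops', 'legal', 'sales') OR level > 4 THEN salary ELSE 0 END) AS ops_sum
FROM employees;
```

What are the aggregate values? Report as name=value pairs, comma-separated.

[nyc_min: office = 'NYC' OR tenure < 7]
emp_id=60: ✗
emp_id=61: ✗
emp_id=62: ✗
emp_id=63: ✗
emp_id=64: ✗
emp_id=65: ✗
emp_id=66: ✗
emp_id=67: ✓ → 124805
emp_id=68: ✗
emp_id=69: ✗
emp_id=70: ✗
nyc_min = MIN(124805) = 124805
—
[aus_sum: office IN ('AUS', 'LON', 'SF')]
emp_id=60: ✗
emp_id=61: ✓ → 61130
emp_id=62: ✓ → 157091
emp_id=63: ✓ → 149758
emp_id=64: ✓ → 116889
emp_id=65: ✓ → 153366
emp_id=66: ✗
emp_id=67: ✗
emp_id=68: ✓ → 147050
emp_id=69: ✓ → 49783
emp_id=70: ✗
aus_sum = 61130 + 157091 + 149758 + 116889 + 153366 + 147050 + 49783 = 835067
—
[ops_sum: dept IN ('ops', 'legal', 'sales') OR level > 4]
emp_id=60: ✓ → 91793
emp_id=61: ✓ → 61130
emp_id=62: ✓ → 157091
emp_id=63: ✗
emp_id=64: ✓ → 116889
emp_id=65: ✓ → 153366
emp_id=66: ✓ → 99363
emp_id=67: ✗
emp_id=68: ✓ → 147050
emp_id=69: ✓ → 49783
emp_id=70: ✓ → 156305
ops_sum = 91793 + 61130 + 157091 + 116889 + 153366 + 99363 + 147050 + 49783 + 156305 = 1032770

nyc_min=124805, aus_sum=835067, ops_sum=1032770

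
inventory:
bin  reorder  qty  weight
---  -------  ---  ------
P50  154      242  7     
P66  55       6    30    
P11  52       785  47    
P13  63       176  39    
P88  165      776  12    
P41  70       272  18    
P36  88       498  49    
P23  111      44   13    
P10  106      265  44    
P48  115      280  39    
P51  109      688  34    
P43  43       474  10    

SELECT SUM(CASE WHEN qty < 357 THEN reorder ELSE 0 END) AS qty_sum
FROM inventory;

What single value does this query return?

674

bin=P50: ✓ → 154
bin=P66: ✓ → 55
bin=P11: ✗
bin=P13: ✓ → 63
bin=P88: ✗
bin=P41: ✓ → 70
bin=P36: ✗
bin=P23: ✓ → 111
bin=P10: ✓ → 106
bin=P48: ✓ → 115
bin=P51: ✗
bin=P43: ✗
qty_sum = 154 + 55 + 63 + 70 + 111 + 106 + 115 = 674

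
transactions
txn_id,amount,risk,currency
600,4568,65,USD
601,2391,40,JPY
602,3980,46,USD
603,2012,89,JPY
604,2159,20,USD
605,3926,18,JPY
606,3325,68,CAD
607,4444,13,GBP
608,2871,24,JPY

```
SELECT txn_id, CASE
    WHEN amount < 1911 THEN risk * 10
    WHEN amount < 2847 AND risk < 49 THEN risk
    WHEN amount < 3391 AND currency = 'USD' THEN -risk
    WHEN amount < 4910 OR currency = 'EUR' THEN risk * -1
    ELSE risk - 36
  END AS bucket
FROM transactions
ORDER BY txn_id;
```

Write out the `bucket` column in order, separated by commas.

txn_id=600: amount < 4910 OR currency = 'EUR' → -65
txn_id=601: amount < 2847 AND risk < 49 → 40
txn_id=602: amount < 4910 OR currency = 'EUR' → -46
txn_id=603: amount < 4910 OR currency = 'EUR' → -89
txn_id=604: amount < 2847 AND risk < 49 → 20
txn_id=605: amount < 4910 OR currency = 'EUR' → -18
txn_id=606: amount < 4910 OR currency = 'EUR' → -68
txn_id=607: amount < 4910 OR currency = 'EUR' → -13
txn_id=608: amount < 4910 OR currency = 'EUR' → -24

-65, 40, -46, -89, 20, -18, -68, -13, -24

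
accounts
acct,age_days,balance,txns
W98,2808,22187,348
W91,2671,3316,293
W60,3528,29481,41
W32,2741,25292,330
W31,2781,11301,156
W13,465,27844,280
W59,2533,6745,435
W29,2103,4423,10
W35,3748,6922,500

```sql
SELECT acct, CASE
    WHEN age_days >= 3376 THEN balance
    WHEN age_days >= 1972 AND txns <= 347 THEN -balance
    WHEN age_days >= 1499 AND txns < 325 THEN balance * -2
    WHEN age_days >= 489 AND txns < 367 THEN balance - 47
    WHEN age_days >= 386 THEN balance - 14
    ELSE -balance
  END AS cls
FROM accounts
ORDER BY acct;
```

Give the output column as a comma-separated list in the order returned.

27830, -4423, -11301, -25292, 6922, 6731, 29481, -3316, 22140

acct=W13: age_days >= 386 → 27830
acct=W29: age_days >= 1972 AND txns <= 347 → -4423
acct=W31: age_days >= 1972 AND txns <= 347 → -11301
acct=W32: age_days >= 1972 AND txns <= 347 → -25292
acct=W35: age_days >= 3376 → 6922
acct=W59: age_days >= 386 → 6731
acct=W60: age_days >= 3376 → 29481
acct=W91: age_days >= 1972 AND txns <= 347 → -3316
acct=W98: age_days >= 489 AND txns < 367 → 22140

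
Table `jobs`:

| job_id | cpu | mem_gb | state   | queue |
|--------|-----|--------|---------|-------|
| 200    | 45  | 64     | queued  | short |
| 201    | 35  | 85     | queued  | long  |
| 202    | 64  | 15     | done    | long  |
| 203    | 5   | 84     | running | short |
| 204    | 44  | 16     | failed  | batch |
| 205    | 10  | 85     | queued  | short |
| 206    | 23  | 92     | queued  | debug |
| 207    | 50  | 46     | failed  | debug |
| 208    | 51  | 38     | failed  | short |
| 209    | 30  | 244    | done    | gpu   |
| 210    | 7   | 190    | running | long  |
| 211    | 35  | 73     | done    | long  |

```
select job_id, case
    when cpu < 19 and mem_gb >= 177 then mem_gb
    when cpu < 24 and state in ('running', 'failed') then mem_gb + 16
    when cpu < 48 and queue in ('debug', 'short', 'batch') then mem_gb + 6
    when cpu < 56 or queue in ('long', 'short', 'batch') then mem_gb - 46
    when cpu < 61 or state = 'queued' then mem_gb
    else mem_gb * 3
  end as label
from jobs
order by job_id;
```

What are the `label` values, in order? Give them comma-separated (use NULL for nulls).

70, 39, -31, 100, 22, 91, 98, 0, -8, 198, 190, 27

job_id=200: cpu < 48 and queue in ('debug', 'short', 'batch') → 70
job_id=201: cpu < 56 or queue in ('long', 'short', 'batch') → 39
job_id=202: cpu < 56 or queue in ('long', 'short', 'batch') → -31
job_id=203: cpu < 24 and state in ('running', 'failed') → 100
job_id=204: cpu < 48 and queue in ('debug', 'short', 'batch') → 22
job_id=205: cpu < 48 and queue in ('debug', 'short', 'batch') → 91
job_id=206: cpu < 48 and queue in ('debug', 'short', 'batch') → 98
job_id=207: cpu < 56 or queue in ('long', 'short', 'batch') → 0
job_id=208: cpu < 56 or queue in ('long', 'short', 'batch') → -8
job_id=209: cpu < 56 or queue in ('long', 'short', 'batch') → 198
job_id=210: cpu < 19 and mem_gb >= 177 → 190
job_id=211: cpu < 56 or queue in ('long', 'short', 'batch') → 27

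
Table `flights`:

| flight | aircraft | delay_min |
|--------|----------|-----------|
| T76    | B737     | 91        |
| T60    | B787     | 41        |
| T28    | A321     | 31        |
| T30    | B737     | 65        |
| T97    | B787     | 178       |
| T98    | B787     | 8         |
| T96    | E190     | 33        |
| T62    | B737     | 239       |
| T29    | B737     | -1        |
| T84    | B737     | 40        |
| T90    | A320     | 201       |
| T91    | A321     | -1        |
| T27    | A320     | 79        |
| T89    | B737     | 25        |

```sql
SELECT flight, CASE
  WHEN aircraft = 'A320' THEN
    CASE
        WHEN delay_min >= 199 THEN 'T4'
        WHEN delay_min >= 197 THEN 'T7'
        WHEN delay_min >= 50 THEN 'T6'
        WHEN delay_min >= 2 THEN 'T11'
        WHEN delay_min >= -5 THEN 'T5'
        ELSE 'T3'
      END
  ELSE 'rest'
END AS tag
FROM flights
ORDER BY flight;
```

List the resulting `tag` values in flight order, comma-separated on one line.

T6, rest, rest, rest, rest, rest, rest, rest, rest, T4, rest, rest, rest, rest

flight=T27: aircraft='A320' → inner[delay_min >= 50] → T6
flight=T28: aircraft='A321' → outer ELSE → rest
flight=T29: aircraft='B737' → outer ELSE → rest
flight=T30: aircraft='B737' → outer ELSE → rest
flight=T60: aircraft='B787' → outer ELSE → rest
flight=T62: aircraft='B737' → outer ELSE → rest
flight=T76: aircraft='B737' → outer ELSE → rest
flight=T84: aircraft='B737' → outer ELSE → rest
flight=T89: aircraft='B737' → outer ELSE → rest
flight=T90: aircraft='A320' → inner[delay_min >= 199] → T4
flight=T91: aircraft='A321' → outer ELSE → rest
flight=T96: aircraft='E190' → outer ELSE → rest
flight=T97: aircraft='B787' → outer ELSE → rest
flight=T98: aircraft='B787' → outer ELSE → rest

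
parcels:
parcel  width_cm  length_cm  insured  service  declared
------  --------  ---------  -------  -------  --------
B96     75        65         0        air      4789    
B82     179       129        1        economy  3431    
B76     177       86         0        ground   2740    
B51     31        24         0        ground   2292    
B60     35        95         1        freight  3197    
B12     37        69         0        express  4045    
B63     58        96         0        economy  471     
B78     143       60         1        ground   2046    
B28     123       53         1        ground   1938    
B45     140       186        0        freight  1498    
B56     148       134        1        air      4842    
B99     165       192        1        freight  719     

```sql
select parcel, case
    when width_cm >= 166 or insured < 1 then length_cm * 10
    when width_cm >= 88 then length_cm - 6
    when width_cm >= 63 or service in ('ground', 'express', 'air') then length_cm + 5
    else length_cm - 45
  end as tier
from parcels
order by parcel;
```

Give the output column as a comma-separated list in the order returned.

690, 47, 1860, 240, 128, 50, 960, 860, 54, 1290, 650, 186

parcel=B12: width_cm >= 166 or insured < 1 → 690
parcel=B28: width_cm >= 88 → 47
parcel=B45: width_cm >= 166 or insured < 1 → 1860
parcel=B51: width_cm >= 166 or insured < 1 → 240
parcel=B56: width_cm >= 88 → 128
parcel=B60: ELSE → 50
parcel=B63: width_cm >= 166 or insured < 1 → 960
parcel=B76: width_cm >= 166 or insured < 1 → 860
parcel=B78: width_cm >= 88 → 54
parcel=B82: width_cm >= 166 or insured < 1 → 1290
parcel=B96: width_cm >= 166 or insured < 1 → 650
parcel=B99: width_cm >= 88 → 186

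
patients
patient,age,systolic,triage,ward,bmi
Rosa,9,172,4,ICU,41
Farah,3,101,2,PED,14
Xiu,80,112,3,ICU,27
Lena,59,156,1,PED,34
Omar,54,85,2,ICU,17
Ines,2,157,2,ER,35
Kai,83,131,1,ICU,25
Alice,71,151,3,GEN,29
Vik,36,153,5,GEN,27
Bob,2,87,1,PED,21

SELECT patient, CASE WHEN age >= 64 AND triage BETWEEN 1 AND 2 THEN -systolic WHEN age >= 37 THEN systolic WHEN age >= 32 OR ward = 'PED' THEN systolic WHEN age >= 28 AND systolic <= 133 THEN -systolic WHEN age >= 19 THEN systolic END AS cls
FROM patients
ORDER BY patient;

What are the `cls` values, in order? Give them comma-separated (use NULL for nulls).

151, 87, 101, NULL, -131, 156, 85, NULL, 153, 112

patient=Alice: age >= 37 → 151
patient=Bob: age >= 32 OR ward = 'PED' → 87
patient=Farah: age >= 32 OR ward = 'PED' → 101
patient=Ines: (no match → NULL) → NULL
patient=Kai: age >= 64 AND triage BETWEEN 1 AND 2 → -131
patient=Lena: age >= 37 → 156
patient=Omar: age >= 37 → 85
patient=Rosa: (no match → NULL) → NULL
patient=Vik: age >= 32 OR ward = 'PED' → 153
patient=Xiu: age >= 37 → 112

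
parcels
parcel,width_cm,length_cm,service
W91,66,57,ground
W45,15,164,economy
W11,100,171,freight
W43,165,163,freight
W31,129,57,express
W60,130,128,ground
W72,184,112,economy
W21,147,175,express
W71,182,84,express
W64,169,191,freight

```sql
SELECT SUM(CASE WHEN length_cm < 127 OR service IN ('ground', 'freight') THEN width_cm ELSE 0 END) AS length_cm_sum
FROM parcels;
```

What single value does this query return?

1125

parcel=W91: ✓ → 66
parcel=W45: ✗
parcel=W11: ✓ → 100
parcel=W43: ✓ → 165
parcel=W31: ✓ → 129
parcel=W60: ✓ → 130
parcel=W72: ✓ → 184
parcel=W21: ✗
parcel=W71: ✓ → 182
parcel=W64: ✓ → 169
length_cm_sum = 66 + 100 + 165 + 129 + 130 + 184 + 182 + 169 = 1125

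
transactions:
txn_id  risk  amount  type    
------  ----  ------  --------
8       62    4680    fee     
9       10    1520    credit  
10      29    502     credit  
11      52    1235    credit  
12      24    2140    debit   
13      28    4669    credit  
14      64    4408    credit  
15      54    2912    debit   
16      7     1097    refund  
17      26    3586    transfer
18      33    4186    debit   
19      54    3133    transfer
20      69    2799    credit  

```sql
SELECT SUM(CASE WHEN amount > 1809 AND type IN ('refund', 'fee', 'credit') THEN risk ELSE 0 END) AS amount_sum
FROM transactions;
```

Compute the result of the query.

txn_id=8: ✓ → 62
txn_id=9: ✗
txn_id=10: ✗
txn_id=11: ✗
txn_id=12: ✗
txn_id=13: ✓ → 28
txn_id=14: ✓ → 64
txn_id=15: ✗
txn_id=16: ✗
txn_id=17: ✗
txn_id=18: ✗
txn_id=19: ✗
txn_id=20: ✓ → 69
amount_sum = 62 + 28 + 64 + 69 = 223

223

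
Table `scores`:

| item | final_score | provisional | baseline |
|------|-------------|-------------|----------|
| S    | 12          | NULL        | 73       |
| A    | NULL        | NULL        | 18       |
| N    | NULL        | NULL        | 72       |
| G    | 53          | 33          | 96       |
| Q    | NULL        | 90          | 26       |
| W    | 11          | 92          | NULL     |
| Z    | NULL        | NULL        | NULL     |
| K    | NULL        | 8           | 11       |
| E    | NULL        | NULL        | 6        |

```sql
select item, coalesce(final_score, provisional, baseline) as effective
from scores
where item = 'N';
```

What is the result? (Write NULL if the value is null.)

item = N: final_score=NULL, provisional=NULL, baseline=72.
final_score=NULL, provisional=NULL, baseline=72 → 72

72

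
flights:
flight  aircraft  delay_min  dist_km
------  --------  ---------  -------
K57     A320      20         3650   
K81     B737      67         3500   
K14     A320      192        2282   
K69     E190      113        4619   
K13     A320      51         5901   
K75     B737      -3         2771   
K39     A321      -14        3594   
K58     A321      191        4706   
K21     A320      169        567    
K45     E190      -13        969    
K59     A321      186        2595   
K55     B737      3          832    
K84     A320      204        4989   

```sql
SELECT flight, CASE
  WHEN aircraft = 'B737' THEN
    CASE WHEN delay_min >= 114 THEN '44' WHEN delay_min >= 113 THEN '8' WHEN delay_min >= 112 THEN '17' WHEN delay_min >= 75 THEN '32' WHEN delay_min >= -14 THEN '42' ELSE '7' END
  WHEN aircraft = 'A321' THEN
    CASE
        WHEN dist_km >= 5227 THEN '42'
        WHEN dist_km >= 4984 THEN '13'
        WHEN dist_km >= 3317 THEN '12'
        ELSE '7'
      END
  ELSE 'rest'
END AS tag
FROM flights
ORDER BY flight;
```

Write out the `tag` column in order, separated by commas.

rest, rest, rest, 12, rest, 42, rest, 12, 7, rest, 42, 42, rest

flight=K13: aircraft='A320' → outer ELSE → rest
flight=K14: aircraft='A320' → outer ELSE → rest
flight=K21: aircraft='A320' → outer ELSE → rest
flight=K39: aircraft='A321' → inner[dist_km >= 3317] → 12
flight=K45: aircraft='E190' → outer ELSE → rest
flight=K55: aircraft='B737' → inner[delay_min >= -14] → 42
flight=K57: aircraft='A320' → outer ELSE → rest
flight=K58: aircraft='A321' → inner[dist_km >= 3317] → 12
flight=K59: aircraft='A321' → inner[ELSE] → 7
flight=K69: aircraft='E190' → outer ELSE → rest
flight=K75: aircraft='B737' → inner[delay_min >= -14] → 42
flight=K81: aircraft='B737' → inner[delay_min >= -14] → 42
flight=K84: aircraft='A320' → outer ELSE → rest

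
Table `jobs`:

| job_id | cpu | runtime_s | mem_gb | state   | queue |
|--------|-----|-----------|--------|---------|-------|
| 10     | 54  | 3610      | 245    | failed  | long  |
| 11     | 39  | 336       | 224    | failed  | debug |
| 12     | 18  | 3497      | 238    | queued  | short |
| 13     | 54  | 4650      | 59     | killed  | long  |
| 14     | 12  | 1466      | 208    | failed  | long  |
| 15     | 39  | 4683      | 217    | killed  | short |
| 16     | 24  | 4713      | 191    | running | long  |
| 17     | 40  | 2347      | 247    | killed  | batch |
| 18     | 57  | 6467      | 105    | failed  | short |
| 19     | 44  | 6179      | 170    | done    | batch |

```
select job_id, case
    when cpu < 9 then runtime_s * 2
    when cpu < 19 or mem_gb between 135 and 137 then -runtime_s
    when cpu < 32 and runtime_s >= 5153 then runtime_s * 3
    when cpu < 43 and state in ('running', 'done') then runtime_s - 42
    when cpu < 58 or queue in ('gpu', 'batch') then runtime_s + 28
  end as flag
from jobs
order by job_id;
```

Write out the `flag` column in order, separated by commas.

3638, 364, -3497, 4678, -1466, 4711, 4671, 2375, 6495, 6207

job_id=10: cpu < 58 or queue in ('gpu', 'batch') → 3638
job_id=11: cpu < 58 or queue in ('gpu', 'batch') → 364
job_id=12: cpu < 19 or mem_gb between 135 and 137 → -3497
job_id=13: cpu < 58 or queue in ('gpu', 'batch') → 4678
job_id=14: cpu < 19 or mem_gb between 135 and 137 → -1466
job_id=15: cpu < 58 or queue in ('gpu', 'batch') → 4711
job_id=16: cpu < 43 and state in ('running', 'done') → 4671
job_id=17: cpu < 58 or queue in ('gpu', 'batch') → 2375
job_id=18: cpu < 58 or queue in ('gpu', 'batch') → 6495
job_id=19: cpu < 58 or queue in ('gpu', 'batch') → 6207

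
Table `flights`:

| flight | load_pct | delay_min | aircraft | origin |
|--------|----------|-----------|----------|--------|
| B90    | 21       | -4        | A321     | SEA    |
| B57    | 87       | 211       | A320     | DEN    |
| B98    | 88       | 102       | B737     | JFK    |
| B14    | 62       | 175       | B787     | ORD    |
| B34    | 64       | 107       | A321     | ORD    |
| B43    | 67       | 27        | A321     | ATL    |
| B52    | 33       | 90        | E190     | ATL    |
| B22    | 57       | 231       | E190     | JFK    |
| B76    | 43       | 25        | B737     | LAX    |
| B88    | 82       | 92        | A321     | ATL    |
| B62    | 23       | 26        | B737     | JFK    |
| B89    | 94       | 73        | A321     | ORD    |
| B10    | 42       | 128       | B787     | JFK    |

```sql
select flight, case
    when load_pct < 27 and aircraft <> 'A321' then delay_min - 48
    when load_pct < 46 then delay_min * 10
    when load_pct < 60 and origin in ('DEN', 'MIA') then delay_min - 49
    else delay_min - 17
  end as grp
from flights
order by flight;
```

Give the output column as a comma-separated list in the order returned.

1280, 158, 214, 90, 10, 900, 194, -22, 250, 75, 56, -40, 85

flight=B10: load_pct < 46 → 1280
flight=B14: ELSE → 158
flight=B22: ELSE → 214
flight=B34: ELSE → 90
flight=B43: ELSE → 10
flight=B52: load_pct < 46 → 900
flight=B57: ELSE → 194
flight=B62: load_pct < 27 and aircraft <> 'A321' → -22
flight=B76: load_pct < 46 → 250
flight=B88: ELSE → 75
flight=B89: ELSE → 56
flight=B90: load_pct < 46 → -40
flight=B98: ELSE → 85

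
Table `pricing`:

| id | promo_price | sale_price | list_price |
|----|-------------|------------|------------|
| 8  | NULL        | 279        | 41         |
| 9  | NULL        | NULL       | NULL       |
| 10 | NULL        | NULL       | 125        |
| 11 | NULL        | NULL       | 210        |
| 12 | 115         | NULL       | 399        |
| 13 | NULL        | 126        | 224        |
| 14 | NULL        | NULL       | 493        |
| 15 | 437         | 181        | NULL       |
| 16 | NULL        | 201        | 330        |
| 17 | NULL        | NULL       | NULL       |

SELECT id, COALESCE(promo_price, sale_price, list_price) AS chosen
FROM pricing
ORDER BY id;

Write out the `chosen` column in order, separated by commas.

279, NULL, 125, 210, 115, 126, 493, 437, 201, NULL

id=8: promo_price=NULL, sale_price=279 → 279
id=9: promo_price=NULL, sale_price=NULL, list_price=NULL (all NULL) → NULL
id=10: promo_price=NULL, sale_price=NULL, list_price=125 → 125
id=11: promo_price=NULL, sale_price=NULL, list_price=210 → 210
id=12: promo_price=115 → 115
id=13: promo_price=NULL, sale_price=126 → 126
id=14: promo_price=NULL, sale_price=NULL, list_price=493 → 493
id=15: promo_price=437 → 437
id=16: promo_price=NULL, sale_price=201 → 201
id=17: promo_price=NULL, sale_price=NULL, list_price=NULL (all NULL) → NULL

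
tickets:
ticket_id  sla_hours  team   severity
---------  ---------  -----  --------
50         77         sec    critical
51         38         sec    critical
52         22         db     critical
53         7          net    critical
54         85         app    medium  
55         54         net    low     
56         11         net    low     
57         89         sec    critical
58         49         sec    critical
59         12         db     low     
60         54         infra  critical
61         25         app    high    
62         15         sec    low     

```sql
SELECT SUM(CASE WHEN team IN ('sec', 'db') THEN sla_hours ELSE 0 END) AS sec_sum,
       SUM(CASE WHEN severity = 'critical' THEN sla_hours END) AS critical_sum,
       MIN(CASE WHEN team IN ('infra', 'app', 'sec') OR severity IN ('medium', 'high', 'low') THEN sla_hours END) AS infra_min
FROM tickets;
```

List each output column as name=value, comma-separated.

sec_sum=302, critical_sum=336, infra_min=11

[sec_sum: team IN ('sec', 'db')]
ticket_id=50: ✓ → 77
ticket_id=51: ✓ → 38
ticket_id=52: ✓ → 22
ticket_id=53: ✗
ticket_id=54: ✗
ticket_id=55: ✗
ticket_id=56: ✗
ticket_id=57: ✓ → 89
ticket_id=58: ✓ → 49
ticket_id=59: ✓ → 12
ticket_id=60: ✗
ticket_id=61: ✗
ticket_id=62: ✓ → 15
sec_sum = 77 + 38 + 22 + 89 + 49 + 12 + 15 = 302
—
[critical_sum: severity = 'critical']
ticket_id=50: ✓ → 77
ticket_id=51: ✓ → 38
ticket_id=52: ✓ → 22
ticket_id=53: ✓ → 7
ticket_id=54: ✗
ticket_id=55: ✗
ticket_id=56: ✗
ticket_id=57: ✓ → 89
ticket_id=58: ✓ → 49
ticket_id=59: ✗
ticket_id=60: ✓ → 54
ticket_id=61: ✗
ticket_id=62: ✗
critical_sum = 77 + 38 + 22 + 7 + 89 + 49 + 54 = 336
—
[infra_min: team IN ('infra', 'app', 'sec') OR severity IN ('medium', 'high', 'low')]
ticket_id=50: ✓ → 77
ticket_id=51: ✓ → 38
ticket_id=52: ✗
ticket_id=53: ✗
ticket_id=54: ✓ → 85
ticket_id=55: ✓ → 54
ticket_id=56: ✓ → 11
ticket_id=57: ✓ → 89
ticket_id=58: ✓ → 49
ticket_id=59: ✓ → 12
ticket_id=60: ✓ → 54
ticket_id=61: ✓ → 25
ticket_id=62: ✓ → 15
infra_min = MIN(77, 38, 85, 54, 11, 89, 49, 12, 54, 25, 15) = 11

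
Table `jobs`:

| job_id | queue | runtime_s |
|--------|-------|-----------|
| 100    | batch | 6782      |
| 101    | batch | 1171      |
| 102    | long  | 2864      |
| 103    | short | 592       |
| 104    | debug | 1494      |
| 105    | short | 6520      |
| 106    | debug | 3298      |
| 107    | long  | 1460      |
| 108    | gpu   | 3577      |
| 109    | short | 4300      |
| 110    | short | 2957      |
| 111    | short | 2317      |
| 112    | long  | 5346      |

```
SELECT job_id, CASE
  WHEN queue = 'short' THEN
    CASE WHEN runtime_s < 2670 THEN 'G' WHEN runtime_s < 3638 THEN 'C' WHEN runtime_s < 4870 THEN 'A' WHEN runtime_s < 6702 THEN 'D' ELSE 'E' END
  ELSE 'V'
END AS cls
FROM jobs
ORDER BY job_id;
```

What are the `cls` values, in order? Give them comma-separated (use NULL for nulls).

job_id=100: queue='batch' → outer ELSE → V
job_id=101: queue='batch' → outer ELSE → V
job_id=102: queue='long' → outer ELSE → V
job_id=103: queue='short' → inner[runtime_s < 2670] → G
job_id=104: queue='debug' → outer ELSE → V
job_id=105: queue='short' → inner[runtime_s < 6702] → D
job_id=106: queue='debug' → outer ELSE → V
job_id=107: queue='long' → outer ELSE → V
job_id=108: queue='gpu' → outer ELSE → V
job_id=109: queue='short' → inner[runtime_s < 4870] → A
job_id=110: queue='short' → inner[runtime_s < 3638] → C
job_id=111: queue='short' → inner[runtime_s < 2670] → G
job_id=112: queue='long' → outer ELSE → V

V, V, V, G, V, D, V, V, V, A, C, G, V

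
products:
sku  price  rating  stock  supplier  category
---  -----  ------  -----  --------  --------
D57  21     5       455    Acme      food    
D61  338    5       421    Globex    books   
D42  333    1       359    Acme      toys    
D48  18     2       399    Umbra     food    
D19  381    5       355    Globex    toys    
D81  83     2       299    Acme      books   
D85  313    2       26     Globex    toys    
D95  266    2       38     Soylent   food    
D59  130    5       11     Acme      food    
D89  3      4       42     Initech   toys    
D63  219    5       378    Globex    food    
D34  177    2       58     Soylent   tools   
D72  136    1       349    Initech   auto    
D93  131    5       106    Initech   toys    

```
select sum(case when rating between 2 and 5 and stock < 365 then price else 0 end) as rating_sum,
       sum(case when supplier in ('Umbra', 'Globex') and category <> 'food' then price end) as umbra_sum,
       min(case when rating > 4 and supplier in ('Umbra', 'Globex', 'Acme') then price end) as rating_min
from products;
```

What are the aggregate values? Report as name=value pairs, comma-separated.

[rating_sum: rating between 2 and 5 and stock < 365]
sku=D57: ✗
sku=D61: ✗
sku=D42: ✗
sku=D48: ✗
sku=D19: ✓ → 381
sku=D81: ✓ → 83
sku=D85: ✓ → 313
sku=D95: ✓ → 266
sku=D59: ✓ → 130
sku=D89: ✓ → 3
sku=D63: ✗
sku=D34: ✓ → 177
sku=D72: ✗
sku=D93: ✓ → 131
rating_sum = 381 + 83 + 313 + 266 + 130 + 3 + 177 + 131 = 1484
—
[umbra_sum: supplier in ('Umbra', 'Globex') and category <> 'food']
sku=D57: ✗
sku=D61: ✓ → 338
sku=D42: ✗
sku=D48: ✗
sku=D19: ✓ → 381
sku=D81: ✗
sku=D85: ✓ → 313
sku=D95: ✗
sku=D59: ✗
sku=D89: ✗
sku=D63: ✗
sku=D34: ✗
sku=D72: ✗
sku=D93: ✗
umbra_sum = 338 + 381 + 313 = 1032
—
[rating_min: rating > 4 and supplier in ('Umbra', 'Globex', 'Acme')]
sku=D57: ✓ → 21
sku=D61: ✓ → 338
sku=D42: ✗
sku=D48: ✗
sku=D19: ✓ → 381
sku=D81: ✗
sku=D85: ✗
sku=D95: ✗
sku=D59: ✓ → 130
sku=D89: ✗
sku=D63: ✓ → 219
sku=D34: ✗
sku=D72: ✗
sku=D93: ✗
rating_min = MIN(21, 338, 381, 130, 219) = 21

rating_sum=1484, umbra_sum=1032, rating_min=21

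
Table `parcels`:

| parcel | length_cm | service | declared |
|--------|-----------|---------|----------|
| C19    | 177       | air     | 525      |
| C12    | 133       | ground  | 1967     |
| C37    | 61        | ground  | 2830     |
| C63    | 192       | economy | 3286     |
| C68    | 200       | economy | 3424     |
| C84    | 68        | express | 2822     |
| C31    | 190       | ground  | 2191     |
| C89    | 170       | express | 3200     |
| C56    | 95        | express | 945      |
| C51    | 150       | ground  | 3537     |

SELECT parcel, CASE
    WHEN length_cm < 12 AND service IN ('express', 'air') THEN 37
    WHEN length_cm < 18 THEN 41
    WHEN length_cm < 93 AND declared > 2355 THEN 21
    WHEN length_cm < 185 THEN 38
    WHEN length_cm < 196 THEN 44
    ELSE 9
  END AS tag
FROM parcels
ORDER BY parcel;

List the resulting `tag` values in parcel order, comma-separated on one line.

parcel=C12: length_cm < 185 → 38
parcel=C19: length_cm < 185 → 38
parcel=C31: length_cm < 196 → 44
parcel=C37: length_cm < 93 AND declared > 2355 → 21
parcel=C51: length_cm < 185 → 38
parcel=C56: length_cm < 185 → 38
parcel=C63: length_cm < 196 → 44
parcel=C68: ELSE → 9
parcel=C84: length_cm < 93 AND declared > 2355 → 21
parcel=C89: length_cm < 185 → 38

38, 38, 44, 21, 38, 38, 44, 9, 21, 38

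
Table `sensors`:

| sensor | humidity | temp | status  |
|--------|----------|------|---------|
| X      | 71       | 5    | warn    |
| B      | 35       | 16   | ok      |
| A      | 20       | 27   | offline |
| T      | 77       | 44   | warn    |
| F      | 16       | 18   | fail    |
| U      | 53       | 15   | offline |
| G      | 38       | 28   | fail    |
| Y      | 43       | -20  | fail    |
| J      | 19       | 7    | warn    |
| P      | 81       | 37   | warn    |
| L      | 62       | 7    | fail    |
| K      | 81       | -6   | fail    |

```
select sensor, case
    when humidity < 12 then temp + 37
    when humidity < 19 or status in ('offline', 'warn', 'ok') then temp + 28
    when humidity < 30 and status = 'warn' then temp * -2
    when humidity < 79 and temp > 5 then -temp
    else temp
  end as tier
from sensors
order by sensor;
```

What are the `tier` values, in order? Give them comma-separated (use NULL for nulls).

55, 44, 46, -28, 35, -6, -7, 65, 72, 43, 33, -20

sensor=A: humidity < 19 or status in ('offline', 'warn', 'ok') → 55
sensor=B: humidity < 19 or status in ('offline', 'warn', 'ok') → 44
sensor=F: humidity < 19 or status in ('offline', 'warn', 'ok') → 46
sensor=G: humidity < 79 and temp > 5 → -28
sensor=J: humidity < 19 or status in ('offline', 'warn', 'ok') → 35
sensor=K: ELSE → -6
sensor=L: humidity < 79 and temp > 5 → -7
sensor=P: humidity < 19 or status in ('offline', 'warn', 'ok') → 65
sensor=T: humidity < 19 or status in ('offline', 'warn', 'ok') → 72
sensor=U: humidity < 19 or status in ('offline', 'warn', 'ok') → 43
sensor=X: humidity < 19 or status in ('offline', 'warn', 'ok') → 33
sensor=Y: ELSE → -20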